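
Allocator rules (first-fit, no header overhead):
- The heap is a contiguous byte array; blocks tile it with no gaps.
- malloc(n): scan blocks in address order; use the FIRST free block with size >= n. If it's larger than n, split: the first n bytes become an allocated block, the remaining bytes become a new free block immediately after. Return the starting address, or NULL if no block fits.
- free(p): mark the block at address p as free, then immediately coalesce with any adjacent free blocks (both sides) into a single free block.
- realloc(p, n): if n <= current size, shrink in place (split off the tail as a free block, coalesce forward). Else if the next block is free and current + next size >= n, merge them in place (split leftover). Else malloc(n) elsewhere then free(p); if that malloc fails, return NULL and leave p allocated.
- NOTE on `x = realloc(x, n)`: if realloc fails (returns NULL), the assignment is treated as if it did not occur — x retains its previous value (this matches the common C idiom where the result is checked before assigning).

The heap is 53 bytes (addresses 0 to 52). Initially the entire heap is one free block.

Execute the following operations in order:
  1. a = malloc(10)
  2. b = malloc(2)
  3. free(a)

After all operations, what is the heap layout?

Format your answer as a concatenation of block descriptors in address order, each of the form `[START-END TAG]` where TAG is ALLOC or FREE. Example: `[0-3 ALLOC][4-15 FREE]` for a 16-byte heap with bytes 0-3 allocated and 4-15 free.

Op 1: a = malloc(10) -> a = 0; heap: [0-9 ALLOC][10-52 FREE]
Op 2: b = malloc(2) -> b = 10; heap: [0-9 ALLOC][10-11 ALLOC][12-52 FREE]
Op 3: free(a) -> (freed a); heap: [0-9 FREE][10-11 ALLOC][12-52 FREE]

Answer: [0-9 FREE][10-11 ALLOC][12-52 FREE]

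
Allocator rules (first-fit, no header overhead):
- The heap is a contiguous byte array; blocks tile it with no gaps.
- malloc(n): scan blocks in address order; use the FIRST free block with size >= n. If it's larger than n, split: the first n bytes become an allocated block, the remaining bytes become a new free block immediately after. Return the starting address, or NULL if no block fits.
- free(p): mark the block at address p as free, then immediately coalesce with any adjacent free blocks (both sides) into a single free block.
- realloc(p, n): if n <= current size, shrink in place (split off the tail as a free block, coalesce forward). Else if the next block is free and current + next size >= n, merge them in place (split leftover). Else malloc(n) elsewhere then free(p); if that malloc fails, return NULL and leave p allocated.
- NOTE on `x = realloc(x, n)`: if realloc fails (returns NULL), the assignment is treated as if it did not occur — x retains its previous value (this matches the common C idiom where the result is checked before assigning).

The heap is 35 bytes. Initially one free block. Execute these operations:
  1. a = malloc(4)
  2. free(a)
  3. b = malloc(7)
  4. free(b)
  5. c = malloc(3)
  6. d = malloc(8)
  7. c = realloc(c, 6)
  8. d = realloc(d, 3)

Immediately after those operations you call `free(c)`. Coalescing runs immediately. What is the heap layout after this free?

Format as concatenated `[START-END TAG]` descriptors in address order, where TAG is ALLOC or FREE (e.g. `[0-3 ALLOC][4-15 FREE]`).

Op 1: a = malloc(4) -> a = 0; heap: [0-3 ALLOC][4-34 FREE]
Op 2: free(a) -> (freed a); heap: [0-34 FREE]
Op 3: b = malloc(7) -> b = 0; heap: [0-6 ALLOC][7-34 FREE]
Op 4: free(b) -> (freed b); heap: [0-34 FREE]
Op 5: c = malloc(3) -> c = 0; heap: [0-2 ALLOC][3-34 FREE]
Op 6: d = malloc(8) -> d = 3; heap: [0-2 ALLOC][3-10 ALLOC][11-34 FREE]
Op 7: c = realloc(c, 6) -> c = 11; heap: [0-2 FREE][3-10 ALLOC][11-16 ALLOC][17-34 FREE]
Op 8: d = realloc(d, 3) -> d = 3; heap: [0-2 FREE][3-5 ALLOC][6-10 FREE][11-16 ALLOC][17-34 FREE]
free(c): c = 11 -> block [11-16 ALLOC]; mark free, coalesce with adjacent free neighbors -> [0-2 FREE][3-5 ALLOC][6-34 FREE]

Answer: [0-2 FREE][3-5 ALLOC][6-34 FREE]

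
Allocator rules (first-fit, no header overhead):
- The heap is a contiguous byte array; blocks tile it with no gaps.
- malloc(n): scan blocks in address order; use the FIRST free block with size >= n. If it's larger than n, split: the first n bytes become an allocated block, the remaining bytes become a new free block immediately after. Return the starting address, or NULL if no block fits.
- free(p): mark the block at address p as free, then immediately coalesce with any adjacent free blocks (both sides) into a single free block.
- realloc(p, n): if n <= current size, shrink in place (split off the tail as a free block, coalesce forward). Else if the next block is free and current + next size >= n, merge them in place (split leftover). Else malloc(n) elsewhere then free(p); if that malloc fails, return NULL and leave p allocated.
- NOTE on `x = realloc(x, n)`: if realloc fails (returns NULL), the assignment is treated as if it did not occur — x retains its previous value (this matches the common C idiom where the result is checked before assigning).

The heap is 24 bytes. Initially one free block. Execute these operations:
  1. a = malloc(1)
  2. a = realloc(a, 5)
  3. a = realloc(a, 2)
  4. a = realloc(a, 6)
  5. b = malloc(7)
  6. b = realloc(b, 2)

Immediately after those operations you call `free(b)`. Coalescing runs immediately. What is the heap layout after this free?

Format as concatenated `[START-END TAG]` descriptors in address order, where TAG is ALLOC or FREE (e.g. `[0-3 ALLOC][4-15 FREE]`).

Answer: [0-5 ALLOC][6-23 FREE]

Derivation:
Op 1: a = malloc(1) -> a = 0; heap: [0-0 ALLOC][1-23 FREE]
Op 2: a = realloc(a, 5) -> a = 0; heap: [0-4 ALLOC][5-23 FREE]
Op 3: a = realloc(a, 2) -> a = 0; heap: [0-1 ALLOC][2-23 FREE]
Op 4: a = realloc(a, 6) -> a = 0; heap: [0-5 ALLOC][6-23 FREE]
Op 5: b = malloc(7) -> b = 6; heap: [0-5 ALLOC][6-12 ALLOC][13-23 FREE]
Op 6: b = realloc(b, 2) -> b = 6; heap: [0-5 ALLOC][6-7 ALLOC][8-23 FREE]
free(b): b = 6 -> block [6-7 ALLOC]; mark free, coalesce with adjacent free neighbors -> [0-5 ALLOC][6-23 FREE]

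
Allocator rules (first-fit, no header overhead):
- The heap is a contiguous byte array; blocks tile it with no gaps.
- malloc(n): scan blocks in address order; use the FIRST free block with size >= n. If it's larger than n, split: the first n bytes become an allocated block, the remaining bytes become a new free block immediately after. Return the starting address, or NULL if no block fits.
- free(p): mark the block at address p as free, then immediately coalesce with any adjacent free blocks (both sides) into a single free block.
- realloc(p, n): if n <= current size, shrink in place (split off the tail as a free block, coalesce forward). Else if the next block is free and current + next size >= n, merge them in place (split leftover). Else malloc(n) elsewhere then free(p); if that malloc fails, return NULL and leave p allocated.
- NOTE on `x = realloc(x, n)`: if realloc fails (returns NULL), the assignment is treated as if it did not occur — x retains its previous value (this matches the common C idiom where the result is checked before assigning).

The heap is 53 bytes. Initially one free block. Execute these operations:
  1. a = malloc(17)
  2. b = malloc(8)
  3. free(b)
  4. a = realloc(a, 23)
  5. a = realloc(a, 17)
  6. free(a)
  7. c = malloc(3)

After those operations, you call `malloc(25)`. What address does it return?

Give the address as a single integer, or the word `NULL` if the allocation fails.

Op 1: a = malloc(17) -> a = 0; heap: [0-16 ALLOC][17-52 FREE]
Op 2: b = malloc(8) -> b = 17; heap: [0-16 ALLOC][17-24 ALLOC][25-52 FREE]
Op 3: free(b) -> (freed b); heap: [0-16 ALLOC][17-52 FREE]
Op 4: a = realloc(a, 23) -> a = 0; heap: [0-22 ALLOC][23-52 FREE]
Op 5: a = realloc(a, 17) -> a = 0; heap: [0-16 ALLOC][17-52 FREE]
Op 6: free(a) -> (freed a); heap: [0-52 FREE]
Op 7: c = malloc(3) -> c = 0; heap: [0-2 ALLOC][3-52 FREE]
malloc(25): first-fit scan over [0-2 ALLOC][3-52 FREE] -> 3

Answer: 3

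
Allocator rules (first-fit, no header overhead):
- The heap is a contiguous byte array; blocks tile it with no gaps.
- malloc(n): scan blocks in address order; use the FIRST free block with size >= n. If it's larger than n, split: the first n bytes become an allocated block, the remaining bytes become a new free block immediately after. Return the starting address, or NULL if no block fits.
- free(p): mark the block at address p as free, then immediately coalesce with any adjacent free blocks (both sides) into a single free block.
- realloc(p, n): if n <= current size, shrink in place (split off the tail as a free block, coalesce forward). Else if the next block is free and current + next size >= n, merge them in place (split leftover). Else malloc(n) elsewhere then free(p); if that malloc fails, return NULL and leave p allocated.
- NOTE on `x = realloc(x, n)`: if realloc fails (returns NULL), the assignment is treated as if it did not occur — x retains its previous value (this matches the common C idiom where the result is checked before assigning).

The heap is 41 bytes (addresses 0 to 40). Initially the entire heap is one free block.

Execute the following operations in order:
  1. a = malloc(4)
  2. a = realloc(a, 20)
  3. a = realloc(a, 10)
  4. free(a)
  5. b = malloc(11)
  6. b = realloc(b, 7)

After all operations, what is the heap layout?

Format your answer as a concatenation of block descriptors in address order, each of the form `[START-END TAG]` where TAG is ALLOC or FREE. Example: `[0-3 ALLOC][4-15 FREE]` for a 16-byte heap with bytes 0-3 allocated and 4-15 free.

Op 1: a = malloc(4) -> a = 0; heap: [0-3 ALLOC][4-40 FREE]
Op 2: a = realloc(a, 20) -> a = 0; heap: [0-19 ALLOC][20-40 FREE]
Op 3: a = realloc(a, 10) -> a = 0; heap: [0-9 ALLOC][10-40 FREE]
Op 4: free(a) -> (freed a); heap: [0-40 FREE]
Op 5: b = malloc(11) -> b = 0; heap: [0-10 ALLOC][11-40 FREE]
Op 6: b = realloc(b, 7) -> b = 0; heap: [0-6 ALLOC][7-40 FREE]

Answer: [0-6 ALLOC][7-40 FREE]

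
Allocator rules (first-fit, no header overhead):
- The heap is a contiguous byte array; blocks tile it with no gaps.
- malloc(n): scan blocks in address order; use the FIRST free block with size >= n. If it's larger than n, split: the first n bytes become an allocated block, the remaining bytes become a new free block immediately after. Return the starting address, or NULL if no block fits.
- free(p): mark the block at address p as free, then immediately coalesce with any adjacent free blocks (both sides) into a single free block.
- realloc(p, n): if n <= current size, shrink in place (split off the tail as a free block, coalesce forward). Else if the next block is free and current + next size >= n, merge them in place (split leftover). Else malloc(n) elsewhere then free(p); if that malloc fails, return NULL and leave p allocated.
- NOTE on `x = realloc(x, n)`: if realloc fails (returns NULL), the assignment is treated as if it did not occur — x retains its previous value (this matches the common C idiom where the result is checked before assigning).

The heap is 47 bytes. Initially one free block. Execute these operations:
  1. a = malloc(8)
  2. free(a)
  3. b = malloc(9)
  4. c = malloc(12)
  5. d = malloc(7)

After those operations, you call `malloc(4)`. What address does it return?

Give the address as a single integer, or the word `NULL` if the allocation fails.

Op 1: a = malloc(8) -> a = 0; heap: [0-7 ALLOC][8-46 FREE]
Op 2: free(a) -> (freed a); heap: [0-46 FREE]
Op 3: b = malloc(9) -> b = 0; heap: [0-8 ALLOC][9-46 FREE]
Op 4: c = malloc(12) -> c = 9; heap: [0-8 ALLOC][9-20 ALLOC][21-46 FREE]
Op 5: d = malloc(7) -> d = 21; heap: [0-8 ALLOC][9-20 ALLOC][21-27 ALLOC][28-46 FREE]
malloc(4): first-fit scan over [0-8 ALLOC][9-20 ALLOC][21-27 ALLOC][28-46 FREE] -> 28

Answer: 28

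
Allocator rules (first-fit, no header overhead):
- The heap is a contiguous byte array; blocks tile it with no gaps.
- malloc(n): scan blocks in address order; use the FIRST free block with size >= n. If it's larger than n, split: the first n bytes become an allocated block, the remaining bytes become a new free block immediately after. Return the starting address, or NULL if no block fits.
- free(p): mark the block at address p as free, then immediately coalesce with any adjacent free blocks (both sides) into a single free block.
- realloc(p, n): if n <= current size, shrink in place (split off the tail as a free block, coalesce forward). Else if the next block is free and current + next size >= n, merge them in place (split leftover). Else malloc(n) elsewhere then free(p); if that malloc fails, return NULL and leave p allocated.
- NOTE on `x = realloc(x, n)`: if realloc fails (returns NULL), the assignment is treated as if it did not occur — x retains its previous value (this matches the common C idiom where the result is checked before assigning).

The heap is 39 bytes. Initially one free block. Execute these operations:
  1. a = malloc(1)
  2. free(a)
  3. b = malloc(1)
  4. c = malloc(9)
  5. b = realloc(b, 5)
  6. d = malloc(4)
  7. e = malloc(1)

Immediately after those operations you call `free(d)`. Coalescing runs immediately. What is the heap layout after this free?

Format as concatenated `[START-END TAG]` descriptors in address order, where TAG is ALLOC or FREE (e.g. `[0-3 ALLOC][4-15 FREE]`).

Op 1: a = malloc(1) -> a = 0; heap: [0-0 ALLOC][1-38 FREE]
Op 2: free(a) -> (freed a); heap: [0-38 FREE]
Op 3: b = malloc(1) -> b = 0; heap: [0-0 ALLOC][1-38 FREE]
Op 4: c = malloc(9) -> c = 1; heap: [0-0 ALLOC][1-9 ALLOC][10-38 FREE]
Op 5: b = realloc(b, 5) -> b = 10; heap: [0-0 FREE][1-9 ALLOC][10-14 ALLOC][15-38 FREE]
Op 6: d = malloc(4) -> d = 15; heap: [0-0 FREE][1-9 ALLOC][10-14 ALLOC][15-18 ALLOC][19-38 FREE]
Op 7: e = malloc(1) -> e = 0; heap: [0-0 ALLOC][1-9 ALLOC][10-14 ALLOC][15-18 ALLOC][19-38 FREE]
free(d): d = 15 -> block [15-18 ALLOC]; mark free, coalesce with adjacent free neighbors -> [0-0 ALLOC][1-9 ALLOC][10-14 ALLOC][15-38 FREE]

Answer: [0-0 ALLOC][1-9 ALLOC][10-14 ALLOC][15-38 FREE]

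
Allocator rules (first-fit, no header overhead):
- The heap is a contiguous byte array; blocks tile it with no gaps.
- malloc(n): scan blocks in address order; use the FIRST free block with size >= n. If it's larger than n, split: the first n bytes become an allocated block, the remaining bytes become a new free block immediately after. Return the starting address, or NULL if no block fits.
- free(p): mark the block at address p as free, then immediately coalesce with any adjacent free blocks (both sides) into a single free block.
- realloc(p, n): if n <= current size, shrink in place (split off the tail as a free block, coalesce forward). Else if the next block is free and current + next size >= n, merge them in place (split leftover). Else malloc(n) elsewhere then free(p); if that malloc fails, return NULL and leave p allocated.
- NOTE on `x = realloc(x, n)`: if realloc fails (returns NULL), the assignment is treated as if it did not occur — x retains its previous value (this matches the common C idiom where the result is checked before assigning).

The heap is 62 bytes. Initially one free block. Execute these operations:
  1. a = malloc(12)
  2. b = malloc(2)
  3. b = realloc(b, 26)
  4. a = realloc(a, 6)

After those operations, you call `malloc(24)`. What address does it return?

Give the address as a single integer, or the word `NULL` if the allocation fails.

Op 1: a = malloc(12) -> a = 0; heap: [0-11 ALLOC][12-61 FREE]
Op 2: b = malloc(2) -> b = 12; heap: [0-11 ALLOC][12-13 ALLOC][14-61 FREE]
Op 3: b = realloc(b, 26) -> b = 12; heap: [0-11 ALLOC][12-37 ALLOC][38-61 FREE]
Op 4: a = realloc(a, 6) -> a = 0; heap: [0-5 ALLOC][6-11 FREE][12-37 ALLOC][38-61 FREE]
malloc(24): first-fit scan over [0-5 ALLOC][6-11 FREE][12-37 ALLOC][38-61 FREE] -> 38

Answer: 38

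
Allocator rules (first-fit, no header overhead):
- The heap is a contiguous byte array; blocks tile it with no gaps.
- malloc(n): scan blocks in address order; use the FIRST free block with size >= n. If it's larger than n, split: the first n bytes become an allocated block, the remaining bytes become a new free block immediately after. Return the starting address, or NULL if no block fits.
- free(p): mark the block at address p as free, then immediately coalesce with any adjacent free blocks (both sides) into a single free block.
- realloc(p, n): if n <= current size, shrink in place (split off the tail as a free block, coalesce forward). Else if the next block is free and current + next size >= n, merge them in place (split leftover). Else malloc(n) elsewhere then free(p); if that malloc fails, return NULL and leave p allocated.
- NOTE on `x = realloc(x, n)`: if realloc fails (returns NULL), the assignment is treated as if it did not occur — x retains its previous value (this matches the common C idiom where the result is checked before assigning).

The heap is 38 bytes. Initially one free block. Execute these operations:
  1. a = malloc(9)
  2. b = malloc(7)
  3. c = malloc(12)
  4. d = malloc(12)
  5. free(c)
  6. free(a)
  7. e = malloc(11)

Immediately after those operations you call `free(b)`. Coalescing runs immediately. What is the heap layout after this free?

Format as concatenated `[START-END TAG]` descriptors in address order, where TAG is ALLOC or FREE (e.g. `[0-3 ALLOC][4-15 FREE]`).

Op 1: a = malloc(9) -> a = 0; heap: [0-8 ALLOC][9-37 FREE]
Op 2: b = malloc(7) -> b = 9; heap: [0-8 ALLOC][9-15 ALLOC][16-37 FREE]
Op 3: c = malloc(12) -> c = 16; heap: [0-8 ALLOC][9-15 ALLOC][16-27 ALLOC][28-37 FREE]
Op 4: d = malloc(12) -> d = NULL; heap: [0-8 ALLOC][9-15 ALLOC][16-27 ALLOC][28-37 FREE]
Op 5: free(c) -> (freed c); heap: [0-8 ALLOC][9-15 ALLOC][16-37 FREE]
Op 6: free(a) -> (freed a); heap: [0-8 FREE][9-15 ALLOC][16-37 FREE]
Op 7: e = malloc(11) -> e = 16; heap: [0-8 FREE][9-15 ALLOC][16-26 ALLOC][27-37 FREE]
free(b): b = 9 -> block [9-15 ALLOC]; mark free, coalesce with adjacent free neighbors -> [0-15 FREE][16-26 ALLOC][27-37 FREE]

Answer: [0-15 FREE][16-26 ALLOC][27-37 FREE]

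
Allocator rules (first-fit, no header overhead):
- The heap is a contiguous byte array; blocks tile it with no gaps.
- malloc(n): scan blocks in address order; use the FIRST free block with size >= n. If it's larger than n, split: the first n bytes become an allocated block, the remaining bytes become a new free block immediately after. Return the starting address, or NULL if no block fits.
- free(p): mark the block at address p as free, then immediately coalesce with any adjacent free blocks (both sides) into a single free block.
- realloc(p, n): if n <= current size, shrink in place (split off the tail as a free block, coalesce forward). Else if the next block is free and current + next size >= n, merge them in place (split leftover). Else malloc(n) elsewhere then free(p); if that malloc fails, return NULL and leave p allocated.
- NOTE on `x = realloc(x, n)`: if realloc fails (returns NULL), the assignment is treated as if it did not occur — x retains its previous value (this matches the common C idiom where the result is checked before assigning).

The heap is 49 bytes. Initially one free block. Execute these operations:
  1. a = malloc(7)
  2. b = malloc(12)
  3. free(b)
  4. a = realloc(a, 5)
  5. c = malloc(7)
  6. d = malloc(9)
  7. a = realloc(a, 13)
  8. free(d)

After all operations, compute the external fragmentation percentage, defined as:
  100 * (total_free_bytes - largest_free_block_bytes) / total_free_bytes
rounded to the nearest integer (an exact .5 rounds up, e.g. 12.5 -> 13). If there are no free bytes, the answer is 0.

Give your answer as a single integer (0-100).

Op 1: a = malloc(7) -> a = 0; heap: [0-6 ALLOC][7-48 FREE]
Op 2: b = malloc(12) -> b = 7; heap: [0-6 ALLOC][7-18 ALLOC][19-48 FREE]
Op 3: free(b) -> (freed b); heap: [0-6 ALLOC][7-48 FREE]
Op 4: a = realloc(a, 5) -> a = 0; heap: [0-4 ALLOC][5-48 FREE]
Op 5: c = malloc(7) -> c = 5; heap: [0-4 ALLOC][5-11 ALLOC][12-48 FREE]
Op 6: d = malloc(9) -> d = 12; heap: [0-4 ALLOC][5-11 ALLOC][12-20 ALLOC][21-48 FREE]
Op 7: a = realloc(a, 13) -> a = 21; heap: [0-4 FREE][5-11 ALLOC][12-20 ALLOC][21-33 ALLOC][34-48 FREE]
Op 8: free(d) -> (freed d); heap: [0-4 FREE][5-11 ALLOC][12-20 FREE][21-33 ALLOC][34-48 FREE]
Free blocks: [5 9 15] total_free=29 largest=15 -> 100*(29-15)/29 = 1400/29 ≈ 48.276 -> rounds to 48

Answer: 48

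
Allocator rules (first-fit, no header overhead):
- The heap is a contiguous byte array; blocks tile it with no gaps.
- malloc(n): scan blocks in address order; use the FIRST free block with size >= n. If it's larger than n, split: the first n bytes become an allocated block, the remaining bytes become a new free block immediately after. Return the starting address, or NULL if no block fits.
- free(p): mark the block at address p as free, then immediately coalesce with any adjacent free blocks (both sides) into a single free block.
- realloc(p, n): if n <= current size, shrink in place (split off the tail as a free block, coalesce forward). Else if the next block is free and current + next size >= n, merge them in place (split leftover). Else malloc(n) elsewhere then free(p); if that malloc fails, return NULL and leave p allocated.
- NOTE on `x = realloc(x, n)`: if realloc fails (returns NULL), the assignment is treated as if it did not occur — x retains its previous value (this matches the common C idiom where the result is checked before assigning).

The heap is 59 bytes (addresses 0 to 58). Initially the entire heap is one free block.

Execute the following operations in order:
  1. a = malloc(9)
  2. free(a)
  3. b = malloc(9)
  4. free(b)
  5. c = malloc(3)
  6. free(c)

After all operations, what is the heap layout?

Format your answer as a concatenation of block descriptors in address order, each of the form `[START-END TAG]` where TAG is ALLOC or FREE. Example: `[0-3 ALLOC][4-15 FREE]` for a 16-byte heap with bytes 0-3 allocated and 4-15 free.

Answer: [0-58 FREE]

Derivation:
Op 1: a = malloc(9) -> a = 0; heap: [0-8 ALLOC][9-58 FREE]
Op 2: free(a) -> (freed a); heap: [0-58 FREE]
Op 3: b = malloc(9) -> b = 0; heap: [0-8 ALLOC][9-58 FREE]
Op 4: free(b) -> (freed b); heap: [0-58 FREE]
Op 5: c = malloc(3) -> c = 0; heap: [0-2 ALLOC][3-58 FREE]
Op 6: free(c) -> (freed c); heap: [0-58 FREE]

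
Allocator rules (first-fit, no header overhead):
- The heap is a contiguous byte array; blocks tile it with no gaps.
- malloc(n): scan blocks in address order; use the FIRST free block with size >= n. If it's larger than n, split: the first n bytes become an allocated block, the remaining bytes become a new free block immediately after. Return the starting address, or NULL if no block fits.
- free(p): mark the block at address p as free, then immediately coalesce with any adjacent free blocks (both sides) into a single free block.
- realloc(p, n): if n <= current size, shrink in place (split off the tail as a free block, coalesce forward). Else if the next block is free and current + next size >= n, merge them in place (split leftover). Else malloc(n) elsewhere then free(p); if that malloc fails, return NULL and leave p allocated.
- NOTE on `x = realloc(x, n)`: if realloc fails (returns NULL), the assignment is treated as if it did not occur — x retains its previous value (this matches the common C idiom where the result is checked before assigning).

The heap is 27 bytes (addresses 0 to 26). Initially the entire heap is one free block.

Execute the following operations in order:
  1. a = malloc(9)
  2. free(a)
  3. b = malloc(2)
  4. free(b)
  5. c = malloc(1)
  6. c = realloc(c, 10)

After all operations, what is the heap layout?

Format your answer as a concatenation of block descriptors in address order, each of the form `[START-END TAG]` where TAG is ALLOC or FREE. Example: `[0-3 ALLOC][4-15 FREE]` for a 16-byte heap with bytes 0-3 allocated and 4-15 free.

Answer: [0-9 ALLOC][10-26 FREE]

Derivation:
Op 1: a = malloc(9) -> a = 0; heap: [0-8 ALLOC][9-26 FREE]
Op 2: free(a) -> (freed a); heap: [0-26 FREE]
Op 3: b = malloc(2) -> b = 0; heap: [0-1 ALLOC][2-26 FREE]
Op 4: free(b) -> (freed b); heap: [0-26 FREE]
Op 5: c = malloc(1) -> c = 0; heap: [0-0 ALLOC][1-26 FREE]
Op 6: c = realloc(c, 10) -> c = 0; heap: [0-9 ALLOC][10-26 FREE]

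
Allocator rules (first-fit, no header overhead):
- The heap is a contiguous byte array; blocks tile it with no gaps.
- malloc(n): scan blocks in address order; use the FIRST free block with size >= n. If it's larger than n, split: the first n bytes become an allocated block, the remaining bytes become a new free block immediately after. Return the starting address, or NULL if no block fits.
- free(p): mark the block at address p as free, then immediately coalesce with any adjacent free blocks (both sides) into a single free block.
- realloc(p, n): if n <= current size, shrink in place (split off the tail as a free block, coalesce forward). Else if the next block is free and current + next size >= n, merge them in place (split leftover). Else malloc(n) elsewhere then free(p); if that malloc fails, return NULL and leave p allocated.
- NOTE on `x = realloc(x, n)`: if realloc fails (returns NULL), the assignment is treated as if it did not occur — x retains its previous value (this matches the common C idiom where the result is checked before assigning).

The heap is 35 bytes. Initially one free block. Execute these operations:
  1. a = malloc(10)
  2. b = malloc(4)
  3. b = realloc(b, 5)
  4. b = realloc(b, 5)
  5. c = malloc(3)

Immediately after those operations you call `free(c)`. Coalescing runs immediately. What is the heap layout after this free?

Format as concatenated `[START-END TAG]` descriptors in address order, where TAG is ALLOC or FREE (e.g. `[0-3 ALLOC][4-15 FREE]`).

Op 1: a = malloc(10) -> a = 0; heap: [0-9 ALLOC][10-34 FREE]
Op 2: b = malloc(4) -> b = 10; heap: [0-9 ALLOC][10-13 ALLOC][14-34 FREE]
Op 3: b = realloc(b, 5) -> b = 10; heap: [0-9 ALLOC][10-14 ALLOC][15-34 FREE]
Op 4: b = realloc(b, 5) -> b = 10; heap: [0-9 ALLOC][10-14 ALLOC][15-34 FREE]
Op 5: c = malloc(3) -> c = 15; heap: [0-9 ALLOC][10-14 ALLOC][15-17 ALLOC][18-34 FREE]
free(c): c = 15 -> block [15-17 ALLOC]; mark free, coalesce with adjacent free neighbors -> [0-9 ALLOC][10-14 ALLOC][15-34 FREE]

Answer: [0-9 ALLOC][10-14 ALLOC][15-34 FREE]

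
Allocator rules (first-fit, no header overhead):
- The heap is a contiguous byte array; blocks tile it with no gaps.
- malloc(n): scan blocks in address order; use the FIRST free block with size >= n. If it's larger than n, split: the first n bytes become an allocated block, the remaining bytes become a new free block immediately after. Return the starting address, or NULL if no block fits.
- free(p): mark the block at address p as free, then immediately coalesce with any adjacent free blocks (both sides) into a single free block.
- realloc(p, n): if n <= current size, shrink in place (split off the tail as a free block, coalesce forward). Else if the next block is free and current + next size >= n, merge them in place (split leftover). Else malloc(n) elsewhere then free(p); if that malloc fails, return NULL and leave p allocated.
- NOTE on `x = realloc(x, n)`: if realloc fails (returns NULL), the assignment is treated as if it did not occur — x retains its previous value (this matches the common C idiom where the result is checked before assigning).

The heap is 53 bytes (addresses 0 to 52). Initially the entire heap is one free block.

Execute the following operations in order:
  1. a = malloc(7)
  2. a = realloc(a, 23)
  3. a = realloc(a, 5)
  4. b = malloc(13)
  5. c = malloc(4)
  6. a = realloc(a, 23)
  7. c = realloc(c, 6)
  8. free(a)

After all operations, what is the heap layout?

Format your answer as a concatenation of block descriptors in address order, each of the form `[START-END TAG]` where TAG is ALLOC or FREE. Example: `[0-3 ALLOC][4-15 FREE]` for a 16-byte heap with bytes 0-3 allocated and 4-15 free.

Answer: [0-4 FREE][5-17 ALLOC][18-44 FREE][45-50 ALLOC][51-52 FREE]

Derivation:
Op 1: a = malloc(7) -> a = 0; heap: [0-6 ALLOC][7-52 FREE]
Op 2: a = realloc(a, 23) -> a = 0; heap: [0-22 ALLOC][23-52 FREE]
Op 3: a = realloc(a, 5) -> a = 0; heap: [0-4 ALLOC][5-52 FREE]
Op 4: b = malloc(13) -> b = 5; heap: [0-4 ALLOC][5-17 ALLOC][18-52 FREE]
Op 5: c = malloc(4) -> c = 18; heap: [0-4 ALLOC][5-17 ALLOC][18-21 ALLOC][22-52 FREE]
Op 6: a = realloc(a, 23) -> a = 22; heap: [0-4 FREE][5-17 ALLOC][18-21 ALLOC][22-44 ALLOC][45-52 FREE]
Op 7: c = realloc(c, 6) -> c = 45; heap: [0-4 FREE][5-17 ALLOC][18-21 FREE][22-44 ALLOC][45-50 ALLOC][51-52 FREE]
Op 8: free(a) -> (freed a); heap: [0-4 FREE][5-17 ALLOC][18-44 FREE][45-50 ALLOC][51-52 FREE]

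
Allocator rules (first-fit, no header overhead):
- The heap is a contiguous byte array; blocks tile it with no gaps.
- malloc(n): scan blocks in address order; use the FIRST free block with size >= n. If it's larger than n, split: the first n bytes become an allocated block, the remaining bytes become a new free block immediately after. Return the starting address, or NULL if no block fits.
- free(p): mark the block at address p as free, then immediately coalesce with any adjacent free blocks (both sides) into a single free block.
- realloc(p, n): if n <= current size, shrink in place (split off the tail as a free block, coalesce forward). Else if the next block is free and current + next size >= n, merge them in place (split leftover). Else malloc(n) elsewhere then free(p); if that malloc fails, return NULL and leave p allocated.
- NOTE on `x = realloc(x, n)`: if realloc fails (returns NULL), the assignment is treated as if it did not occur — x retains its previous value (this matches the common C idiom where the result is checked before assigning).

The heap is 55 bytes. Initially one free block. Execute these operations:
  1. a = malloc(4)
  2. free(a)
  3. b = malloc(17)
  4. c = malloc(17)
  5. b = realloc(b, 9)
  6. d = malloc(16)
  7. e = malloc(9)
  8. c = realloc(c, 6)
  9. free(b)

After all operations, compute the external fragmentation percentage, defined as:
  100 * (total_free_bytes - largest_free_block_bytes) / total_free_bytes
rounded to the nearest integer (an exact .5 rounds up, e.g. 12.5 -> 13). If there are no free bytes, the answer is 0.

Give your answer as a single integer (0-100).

Op 1: a = malloc(4) -> a = 0; heap: [0-3 ALLOC][4-54 FREE]
Op 2: free(a) -> (freed a); heap: [0-54 FREE]
Op 3: b = malloc(17) -> b = 0; heap: [0-16 ALLOC][17-54 FREE]
Op 4: c = malloc(17) -> c = 17; heap: [0-16 ALLOC][17-33 ALLOC][34-54 FREE]
Op 5: b = realloc(b, 9) -> b = 0; heap: [0-8 ALLOC][9-16 FREE][17-33 ALLOC][34-54 FREE]
Op 6: d = malloc(16) -> d = 34; heap: [0-8 ALLOC][9-16 FREE][17-33 ALLOC][34-49 ALLOC][50-54 FREE]
Op 7: e = malloc(9) -> e = NULL; heap: [0-8 ALLOC][9-16 FREE][17-33 ALLOC][34-49 ALLOC][50-54 FREE]
Op 8: c = realloc(c, 6) -> c = 17; heap: [0-8 ALLOC][9-16 FREE][17-22 ALLOC][23-33 FREE][34-49 ALLOC][50-54 FREE]
Op 9: free(b) -> (freed b); heap: [0-16 FREE][17-22 ALLOC][23-33 FREE][34-49 ALLOC][50-54 FREE]
Free blocks: [17 11 5] total_free=33 largest=17 -> 100*(33-17)/33 = 1600/33 ≈ 48.485 -> rounds to 48

Answer: 48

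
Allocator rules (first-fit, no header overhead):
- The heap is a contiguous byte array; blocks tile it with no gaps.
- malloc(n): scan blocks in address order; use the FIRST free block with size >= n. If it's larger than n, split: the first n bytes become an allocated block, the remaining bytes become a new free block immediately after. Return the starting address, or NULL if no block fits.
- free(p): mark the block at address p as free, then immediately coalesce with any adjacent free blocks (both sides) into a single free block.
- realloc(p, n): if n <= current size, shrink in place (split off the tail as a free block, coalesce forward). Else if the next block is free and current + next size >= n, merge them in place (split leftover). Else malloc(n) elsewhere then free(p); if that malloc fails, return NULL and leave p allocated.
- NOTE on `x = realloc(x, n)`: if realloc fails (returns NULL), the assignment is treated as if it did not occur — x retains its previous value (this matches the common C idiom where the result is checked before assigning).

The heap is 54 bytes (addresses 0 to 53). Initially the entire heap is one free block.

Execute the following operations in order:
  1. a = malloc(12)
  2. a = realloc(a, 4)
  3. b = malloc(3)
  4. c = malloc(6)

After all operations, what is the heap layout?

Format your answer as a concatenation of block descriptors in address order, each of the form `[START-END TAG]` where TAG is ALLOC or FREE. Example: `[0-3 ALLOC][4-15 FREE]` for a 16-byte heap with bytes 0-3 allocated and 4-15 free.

Answer: [0-3 ALLOC][4-6 ALLOC][7-12 ALLOC][13-53 FREE]

Derivation:
Op 1: a = malloc(12) -> a = 0; heap: [0-11 ALLOC][12-53 FREE]
Op 2: a = realloc(a, 4) -> a = 0; heap: [0-3 ALLOC][4-53 FREE]
Op 3: b = malloc(3) -> b = 4; heap: [0-3 ALLOC][4-6 ALLOC][7-53 FREE]
Op 4: c = malloc(6) -> c = 7; heap: [0-3 ALLOC][4-6 ALLOC][7-12 ALLOC][13-53 FREE]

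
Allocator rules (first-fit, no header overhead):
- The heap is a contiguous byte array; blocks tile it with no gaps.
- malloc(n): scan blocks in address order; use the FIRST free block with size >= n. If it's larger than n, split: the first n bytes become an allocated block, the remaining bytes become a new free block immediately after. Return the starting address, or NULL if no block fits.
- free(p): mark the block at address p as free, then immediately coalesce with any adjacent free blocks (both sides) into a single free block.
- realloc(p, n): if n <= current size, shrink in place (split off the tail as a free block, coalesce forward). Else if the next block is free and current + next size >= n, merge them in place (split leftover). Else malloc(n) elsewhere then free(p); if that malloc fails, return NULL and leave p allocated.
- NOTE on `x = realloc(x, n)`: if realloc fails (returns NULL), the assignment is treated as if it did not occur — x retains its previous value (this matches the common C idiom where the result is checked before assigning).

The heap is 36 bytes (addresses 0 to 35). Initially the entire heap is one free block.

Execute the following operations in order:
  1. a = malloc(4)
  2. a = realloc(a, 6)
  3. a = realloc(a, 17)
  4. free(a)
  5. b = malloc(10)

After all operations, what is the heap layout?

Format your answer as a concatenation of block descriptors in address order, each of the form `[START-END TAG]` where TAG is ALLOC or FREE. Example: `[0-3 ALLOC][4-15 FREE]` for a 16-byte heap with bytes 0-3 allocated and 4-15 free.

Answer: [0-9 ALLOC][10-35 FREE]

Derivation:
Op 1: a = malloc(4) -> a = 0; heap: [0-3 ALLOC][4-35 FREE]
Op 2: a = realloc(a, 6) -> a = 0; heap: [0-5 ALLOC][6-35 FREE]
Op 3: a = realloc(a, 17) -> a = 0; heap: [0-16 ALLOC][17-35 FREE]
Op 4: free(a) -> (freed a); heap: [0-35 FREE]
Op 5: b = malloc(10) -> b = 0; heap: [0-9 ALLOC][10-35 FREE]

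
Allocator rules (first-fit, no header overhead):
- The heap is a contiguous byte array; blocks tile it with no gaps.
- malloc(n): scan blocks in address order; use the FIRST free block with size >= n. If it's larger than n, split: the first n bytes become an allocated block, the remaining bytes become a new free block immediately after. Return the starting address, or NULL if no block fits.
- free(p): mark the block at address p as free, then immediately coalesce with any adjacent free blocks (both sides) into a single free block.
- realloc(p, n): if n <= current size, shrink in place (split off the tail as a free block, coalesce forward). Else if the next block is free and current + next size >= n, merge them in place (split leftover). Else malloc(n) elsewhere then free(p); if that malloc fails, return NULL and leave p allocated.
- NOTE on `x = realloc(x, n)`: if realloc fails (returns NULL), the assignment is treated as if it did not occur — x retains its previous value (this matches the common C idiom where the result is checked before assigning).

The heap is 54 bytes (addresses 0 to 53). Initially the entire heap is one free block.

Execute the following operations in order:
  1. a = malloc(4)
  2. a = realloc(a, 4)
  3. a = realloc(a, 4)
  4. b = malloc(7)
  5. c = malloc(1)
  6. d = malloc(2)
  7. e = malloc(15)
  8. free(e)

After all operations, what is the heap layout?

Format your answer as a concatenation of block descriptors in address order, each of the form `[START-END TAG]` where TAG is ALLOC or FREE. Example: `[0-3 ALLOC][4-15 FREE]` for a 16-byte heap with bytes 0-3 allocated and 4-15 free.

Op 1: a = malloc(4) -> a = 0; heap: [0-3 ALLOC][4-53 FREE]
Op 2: a = realloc(a, 4) -> a = 0; heap: [0-3 ALLOC][4-53 FREE]
Op 3: a = realloc(a, 4) -> a = 0; heap: [0-3 ALLOC][4-53 FREE]
Op 4: b = malloc(7) -> b = 4; heap: [0-3 ALLOC][4-10 ALLOC][11-53 FREE]
Op 5: c = malloc(1) -> c = 11; heap: [0-3 ALLOC][4-10 ALLOC][11-11 ALLOC][12-53 FREE]
Op 6: d = malloc(2) -> d = 12; heap: [0-3 ALLOC][4-10 ALLOC][11-11 ALLOC][12-13 ALLOC][14-53 FREE]
Op 7: e = malloc(15) -> e = 14; heap: [0-3 ALLOC][4-10 ALLOC][11-11 ALLOC][12-13 ALLOC][14-28 ALLOC][29-53 FREE]
Op 8: free(e) -> (freed e); heap: [0-3 ALLOC][4-10 ALLOC][11-11 ALLOC][12-13 ALLOC][14-53 FREE]

Answer: [0-3 ALLOC][4-10 ALLOC][11-11 ALLOC][12-13 ALLOC][14-53 FREE]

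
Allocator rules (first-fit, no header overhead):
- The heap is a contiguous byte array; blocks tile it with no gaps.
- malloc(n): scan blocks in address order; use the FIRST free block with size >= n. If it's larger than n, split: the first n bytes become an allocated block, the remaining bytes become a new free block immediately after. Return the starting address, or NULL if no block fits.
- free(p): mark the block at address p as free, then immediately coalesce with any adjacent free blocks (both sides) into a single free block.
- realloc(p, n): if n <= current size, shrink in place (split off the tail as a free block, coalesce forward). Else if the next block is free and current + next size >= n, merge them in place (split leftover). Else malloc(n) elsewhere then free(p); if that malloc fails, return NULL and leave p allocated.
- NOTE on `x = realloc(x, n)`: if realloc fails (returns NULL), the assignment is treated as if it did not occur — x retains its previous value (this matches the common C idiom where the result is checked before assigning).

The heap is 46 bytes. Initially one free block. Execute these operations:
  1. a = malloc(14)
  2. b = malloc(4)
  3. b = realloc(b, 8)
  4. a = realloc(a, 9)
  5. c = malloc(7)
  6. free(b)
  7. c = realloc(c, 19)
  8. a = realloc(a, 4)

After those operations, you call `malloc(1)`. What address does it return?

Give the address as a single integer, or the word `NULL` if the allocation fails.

Answer: 4

Derivation:
Op 1: a = malloc(14) -> a = 0; heap: [0-13 ALLOC][14-45 FREE]
Op 2: b = malloc(4) -> b = 14; heap: [0-13 ALLOC][14-17 ALLOC][18-45 FREE]
Op 3: b = realloc(b, 8) -> b = 14; heap: [0-13 ALLOC][14-21 ALLOC][22-45 FREE]
Op 4: a = realloc(a, 9) -> a = 0; heap: [0-8 ALLOC][9-13 FREE][14-21 ALLOC][22-45 FREE]
Op 5: c = malloc(7) -> c = 22; heap: [0-8 ALLOC][9-13 FREE][14-21 ALLOC][22-28 ALLOC][29-45 FREE]
Op 6: free(b) -> (freed b); heap: [0-8 ALLOC][9-21 FREE][22-28 ALLOC][29-45 FREE]
Op 7: c = realloc(c, 19) -> c = 22; heap: [0-8 ALLOC][9-21 FREE][22-40 ALLOC][41-45 FREE]
Op 8: a = realloc(a, 4) -> a = 0; heap: [0-3 ALLOC][4-21 FREE][22-40 ALLOC][41-45 FREE]
malloc(1): first-fit scan over [0-3 ALLOC][4-21 FREE][22-40 ALLOC][41-45 FREE] -> 4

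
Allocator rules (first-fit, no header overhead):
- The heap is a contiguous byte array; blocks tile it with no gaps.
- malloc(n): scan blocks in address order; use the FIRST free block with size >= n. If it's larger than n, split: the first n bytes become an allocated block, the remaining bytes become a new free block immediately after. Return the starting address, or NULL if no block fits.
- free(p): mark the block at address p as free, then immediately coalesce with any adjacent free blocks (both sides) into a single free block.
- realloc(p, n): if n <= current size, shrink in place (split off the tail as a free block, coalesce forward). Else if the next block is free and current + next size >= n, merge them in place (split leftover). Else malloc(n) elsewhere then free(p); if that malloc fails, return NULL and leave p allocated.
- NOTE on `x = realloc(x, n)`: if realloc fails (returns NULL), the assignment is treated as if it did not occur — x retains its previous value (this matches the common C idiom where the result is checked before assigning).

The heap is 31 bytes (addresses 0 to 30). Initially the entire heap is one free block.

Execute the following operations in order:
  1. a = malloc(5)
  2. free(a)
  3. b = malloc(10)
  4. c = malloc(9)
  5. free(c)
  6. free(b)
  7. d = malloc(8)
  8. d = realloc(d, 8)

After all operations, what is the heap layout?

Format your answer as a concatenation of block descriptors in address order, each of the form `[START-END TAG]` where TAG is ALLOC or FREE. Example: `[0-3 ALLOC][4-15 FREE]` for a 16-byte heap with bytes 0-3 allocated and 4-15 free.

Answer: [0-7 ALLOC][8-30 FREE]

Derivation:
Op 1: a = malloc(5) -> a = 0; heap: [0-4 ALLOC][5-30 FREE]
Op 2: free(a) -> (freed a); heap: [0-30 FREE]
Op 3: b = malloc(10) -> b = 0; heap: [0-9 ALLOC][10-30 FREE]
Op 4: c = malloc(9) -> c = 10; heap: [0-9 ALLOC][10-18 ALLOC][19-30 FREE]
Op 5: free(c) -> (freed c); heap: [0-9 ALLOC][10-30 FREE]
Op 6: free(b) -> (freed b); heap: [0-30 FREE]
Op 7: d = malloc(8) -> d = 0; heap: [0-7 ALLOC][8-30 FREE]
Op 8: d = realloc(d, 8) -> d = 0; heap: [0-7 ALLOC][8-30 FREE]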